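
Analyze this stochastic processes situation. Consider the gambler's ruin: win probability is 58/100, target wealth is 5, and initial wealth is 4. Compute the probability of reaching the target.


Gambler's ruin formula:
r = q/p = 0.4200/0.5800 = 0.7241
P(win) = (1 - r^i)/(1 - r^N)
= (1 - 0.7241^4)/(1 - 0.7241^5)
= 0.9053

0.9053


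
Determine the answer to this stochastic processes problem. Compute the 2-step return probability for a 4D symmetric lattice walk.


P(return in 2 steps) = P(reverse first step) = 1/(2d)
= 1/8
= 0.1250

0.1250


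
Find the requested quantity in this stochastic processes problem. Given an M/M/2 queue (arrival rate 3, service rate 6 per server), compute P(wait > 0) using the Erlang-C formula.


a = lambda/mu = 0.5000
rho = a/c = 0.2500
Erlang-C formula applied:
C(c,a) = 0.1000

0.1000


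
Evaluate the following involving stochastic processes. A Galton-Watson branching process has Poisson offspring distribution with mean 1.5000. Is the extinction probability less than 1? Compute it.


Since mu = 1.5000 > 1, extinction prob q < 1.
Solve s = exp(mu*(s-1)) iteratively.
q = 0.4172

0.4172


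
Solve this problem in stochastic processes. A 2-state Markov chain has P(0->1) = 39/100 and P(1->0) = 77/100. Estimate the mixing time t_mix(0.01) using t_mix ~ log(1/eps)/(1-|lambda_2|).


lambda_2 = |1 - p01 - p10| = |1 - 0.3900 - 0.7700| = 0.1600
t_mix ~ log(1/eps)/(1 - |lambda_2|)
= log(100)/(1 - 0.1600) = 4.6052/0.8400
= 5.4823

5.4823


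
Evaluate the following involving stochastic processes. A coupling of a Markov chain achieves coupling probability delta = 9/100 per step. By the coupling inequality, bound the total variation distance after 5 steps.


TV distance bound <= (1-delta)^n
= (1 - 0.0900)^5
= 0.9100^5
= 0.6240

0.6240


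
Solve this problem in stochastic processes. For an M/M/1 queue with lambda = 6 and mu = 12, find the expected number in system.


rho = 6/12 = 0.5000
L = rho/(1-rho)
= 0.5000/0.5000
= 1.0000

1.0000


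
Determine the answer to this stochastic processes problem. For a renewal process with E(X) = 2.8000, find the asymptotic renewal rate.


Long-run renewal rate = 1/E(X)
= 1/2.8000
= 0.3571

0.3571


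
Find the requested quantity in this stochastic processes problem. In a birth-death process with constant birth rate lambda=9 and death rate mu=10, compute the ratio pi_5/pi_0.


For birth-death process, pi_n/pi_0 = (lambda/mu)^n
= (9/10)^5
= 0.5905

0.5905


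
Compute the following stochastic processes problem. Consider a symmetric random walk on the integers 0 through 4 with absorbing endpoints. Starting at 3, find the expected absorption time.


For symmetric RW on 0,...,N with absorbing barriers, E(i) = i*(N-i)
E(3) = 3 * 1 = 3

3


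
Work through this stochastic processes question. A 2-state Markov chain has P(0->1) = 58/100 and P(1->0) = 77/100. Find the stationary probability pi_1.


Stationary distribution: pi_0 = p10/(p01+p10), pi_1 = p01/(p01+p10)
p01 = 0.5800, p10 = 0.7700
pi_1 = 0.4296

0.4296


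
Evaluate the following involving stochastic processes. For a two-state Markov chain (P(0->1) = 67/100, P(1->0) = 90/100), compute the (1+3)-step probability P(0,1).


P^4 = P^1 * P^3
Computing via matrix multiplication of the transition matrix.
Entry (0,1) of P^4 = 0.3817

0.3817


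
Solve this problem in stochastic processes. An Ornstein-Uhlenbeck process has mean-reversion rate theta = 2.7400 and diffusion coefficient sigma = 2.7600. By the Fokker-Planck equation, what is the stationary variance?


Stationary variance = sigma^2 / (2*theta)
= 2.7600^2 / (2*2.7400)
= 7.6176 / 5.4800
= 1.3901

1.3901


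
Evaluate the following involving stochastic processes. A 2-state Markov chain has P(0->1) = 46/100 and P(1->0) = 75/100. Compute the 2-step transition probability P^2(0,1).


Computing P^2 by matrix multiplication.
P = [[0.5400, 0.4600], [0.7500, 0.2500]]
After raising P to the power 2:
P^2(0,1) = 0.3634

0.3634


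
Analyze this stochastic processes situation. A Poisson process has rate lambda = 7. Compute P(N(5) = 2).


P(N(t)=k) = (lambda*t)^k * exp(-lambda*t) / k!
lambda*t = 35
= 35^2 * exp(-35) / 2!
= 1225 * 6.3051e-16 / 2
= 3.8619e-13

3.8619e-13


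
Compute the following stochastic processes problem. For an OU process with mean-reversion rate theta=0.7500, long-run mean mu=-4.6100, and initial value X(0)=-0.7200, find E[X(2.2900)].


E[X(t)] = mu + (X(0) - mu)*exp(-theta*t)
= -4.6100 + (-0.7200 - -4.6100)*exp(-0.7500*2.2900)
= -4.6100 + 3.8900 * 0.1795
= -3.9117

-3.9117


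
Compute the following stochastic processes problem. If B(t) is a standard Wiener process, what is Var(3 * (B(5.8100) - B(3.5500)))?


Var(alpha*(B(t)-B(s))) = alpha^2 * (t-s)
= 3^2 * (5.8100 - 3.5500)
= 9 * 2.2600
= 20.3400

20.3400


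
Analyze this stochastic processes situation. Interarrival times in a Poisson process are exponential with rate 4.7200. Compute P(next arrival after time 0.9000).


P(X > t) = exp(-lambda * t)
= exp(-4.7200 * 0.9000)
= exp(-4.2480) = 0.0143

0.0143


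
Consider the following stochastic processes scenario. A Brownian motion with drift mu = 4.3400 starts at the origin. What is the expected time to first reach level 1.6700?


Expected first passage time = a/mu
= 1.6700/4.3400
= 0.3848

0.3848


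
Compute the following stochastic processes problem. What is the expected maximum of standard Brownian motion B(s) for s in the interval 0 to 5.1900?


E(max B(s)) = sqrt(2t/pi)
= sqrt(2*5.1900/pi)
= sqrt(3.3041)
= 1.8177

1.8177


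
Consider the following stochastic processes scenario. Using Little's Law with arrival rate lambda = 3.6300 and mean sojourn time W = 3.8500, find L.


Little's Law: L = lambda * W
= 3.6300 * 3.8500
= 13.9755

13.9755


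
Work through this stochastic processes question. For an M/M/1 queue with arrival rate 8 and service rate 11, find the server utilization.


rho = lambda/mu
= 8/11
= 0.7273

0.7273


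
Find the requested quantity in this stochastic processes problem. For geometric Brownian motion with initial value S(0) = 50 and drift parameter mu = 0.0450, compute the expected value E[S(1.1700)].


E[S(t)] = S(0) * exp(mu * t)
= 50 * exp(0.0450 * 1.1700)
= 50 * 1.0541
= 52.7030

52.7030


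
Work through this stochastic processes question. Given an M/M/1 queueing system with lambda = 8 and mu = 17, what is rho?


rho = lambda/mu
= 8/17
= 0.4706

0.4706


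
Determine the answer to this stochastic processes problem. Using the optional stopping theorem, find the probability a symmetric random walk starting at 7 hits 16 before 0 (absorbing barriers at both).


By optional stopping theorem: E(M at tau) = M(0) = 7
P(hit 16)*16 + P(hit 0)*0 = 7
P(hit 16) = (7 - 0)/(16 - 0) = 7/16 = 0.4375

0.4375


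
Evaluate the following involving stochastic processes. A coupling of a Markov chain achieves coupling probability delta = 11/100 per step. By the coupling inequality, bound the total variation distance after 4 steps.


TV distance bound <= (1-delta)^n
= (1 - 0.1100)^4
= 0.8900^4
= 0.6274

0.6274


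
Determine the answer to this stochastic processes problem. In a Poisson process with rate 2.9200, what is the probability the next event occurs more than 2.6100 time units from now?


P(X > t) = exp(-lambda * t)
= exp(-2.9200 * 2.6100)
= exp(-7.6212) = 4.8995e-04

4.8995e-04


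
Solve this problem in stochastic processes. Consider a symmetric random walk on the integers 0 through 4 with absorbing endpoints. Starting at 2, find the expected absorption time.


For symmetric RW on 0,...,N with absorbing barriers, E(i) = i*(N-i)
E(2) = 2 * 2 = 4

4


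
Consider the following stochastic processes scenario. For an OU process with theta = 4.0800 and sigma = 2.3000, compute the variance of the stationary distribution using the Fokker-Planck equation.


Stationary variance = sigma^2 / (2*theta)
= 2.3000^2 / (2*4.0800)
= 5.2900 / 8.1600
= 0.6483

0.6483


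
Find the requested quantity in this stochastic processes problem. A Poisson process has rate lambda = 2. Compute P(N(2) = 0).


P(N(t)=k) = (lambda*t)^k * exp(-lambda*t) / k!
lambda*t = 4
= 4^0 * exp(-4) / 0!
= 1 * 0.0183 / 1
= 0.0183

0.0183


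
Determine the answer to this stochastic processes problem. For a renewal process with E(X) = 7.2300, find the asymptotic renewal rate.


Long-run renewal rate = 1/E(X)
= 1/7.2300
= 0.1383

0.1383


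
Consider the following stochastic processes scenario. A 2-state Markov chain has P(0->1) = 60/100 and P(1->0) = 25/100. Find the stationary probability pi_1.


Stationary distribution: pi_0 = p10/(p01+p10), pi_1 = p01/(p01+p10)
p01 = 0.6000, p10 = 0.2500
pi_1 = 0.7059

0.7059


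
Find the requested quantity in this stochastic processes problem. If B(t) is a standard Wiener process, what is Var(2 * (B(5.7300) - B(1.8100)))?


Var(alpha*(B(t)-B(s))) = alpha^2 * (t-s)
= 2^2 * (5.7300 - 1.8100)
= 4 * 3.9200
= 15.6800

15.6800


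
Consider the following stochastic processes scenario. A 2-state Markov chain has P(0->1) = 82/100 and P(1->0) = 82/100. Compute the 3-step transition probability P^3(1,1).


Computing P^3 by matrix multiplication.
P = [[0.1800, 0.8200], [0.8200, 0.1800]]
After raising P to the power 3:
P^3(1,1) = 0.3689

0.3689


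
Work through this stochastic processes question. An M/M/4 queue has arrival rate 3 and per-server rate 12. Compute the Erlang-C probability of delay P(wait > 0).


a = lambda/mu = 0.2500
rho = a/c = 0.0625
Erlang-C formula applied:
C(c,a) = 1.3521e-04

1.3521e-04


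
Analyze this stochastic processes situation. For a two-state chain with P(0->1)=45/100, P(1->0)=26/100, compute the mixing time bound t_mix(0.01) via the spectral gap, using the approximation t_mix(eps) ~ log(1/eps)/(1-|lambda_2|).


lambda_2 = |1 - p01 - p10| = |1 - 0.4500 - 0.2600| = 0.2900
t_mix ~ log(1/eps)/(1 - |lambda_2|)
= log(100)/(1 - 0.2900) = 4.6052/0.7100
= 6.4862

6.4862


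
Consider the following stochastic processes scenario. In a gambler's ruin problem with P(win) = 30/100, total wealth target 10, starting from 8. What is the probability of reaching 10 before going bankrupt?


Gambler's ruin formula:
r = q/p = 0.7000/0.3000 = 2.3333
P(win) = (1 - r^i)/(1 - r^N)
= (1 - 2.3333^8)/(1 - 2.3333^10)
= 0.1835

0.1835


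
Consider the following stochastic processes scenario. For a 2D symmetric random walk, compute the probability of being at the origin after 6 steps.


P = C(6,3)^2 / 4^6
= 20^2 / 4096
= 400 / 4096
= 0.0977

0.0977


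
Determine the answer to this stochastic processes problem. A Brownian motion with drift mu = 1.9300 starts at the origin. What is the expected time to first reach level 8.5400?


Expected first passage time = a/mu
= 8.5400/1.9300
= 4.4249

4.4249


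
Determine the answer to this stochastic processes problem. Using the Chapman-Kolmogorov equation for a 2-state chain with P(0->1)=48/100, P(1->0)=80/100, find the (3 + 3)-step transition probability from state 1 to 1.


P^6 = P^3 * P^3
Computing via matrix multiplication of the transition matrix.
Entry (1,1) of P^6 = 0.3753

0.3753


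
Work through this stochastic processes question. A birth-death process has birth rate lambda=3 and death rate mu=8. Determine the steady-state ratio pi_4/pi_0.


For birth-death process, pi_n/pi_0 = (lambda/mu)^n
= (3/8)^4
= 0.0198

0.0198


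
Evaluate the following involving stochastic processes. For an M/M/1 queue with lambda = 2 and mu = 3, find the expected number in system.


rho = 2/3 = 0.6667
L = rho/(1-rho)
= 0.6667/0.3333
= 2.0000

2.0000


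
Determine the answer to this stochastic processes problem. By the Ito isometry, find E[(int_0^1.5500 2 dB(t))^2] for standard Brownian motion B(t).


By Ito isometry: E[(int f dB)^2] = int f^2 dt
= 2^2 * 1.5500
= 4 * 1.5500 = 6.2000

6.2000


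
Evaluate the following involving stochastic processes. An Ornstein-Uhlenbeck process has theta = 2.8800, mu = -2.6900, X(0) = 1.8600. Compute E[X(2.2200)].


E[X(t)] = mu + (X(0) - mu)*exp(-theta*t)
= -2.6900 + (1.8600 - -2.6900)*exp(-2.8800*2.2200)
= -2.6900 + 4.5500 * 0.0017
= -2.6824

-2.6824


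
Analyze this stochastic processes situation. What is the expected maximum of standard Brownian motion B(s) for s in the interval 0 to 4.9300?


E(max B(s)) = sqrt(2t/pi)
= sqrt(2*4.9300/pi)
= sqrt(3.1385)
= 1.7716

1.7716


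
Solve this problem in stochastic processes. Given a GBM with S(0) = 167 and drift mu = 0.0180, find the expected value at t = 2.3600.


E[S(t)] = S(0) * exp(mu * t)
= 167 * exp(0.0180 * 2.3600)
= 167 * 1.0434
= 174.2470

174.2470


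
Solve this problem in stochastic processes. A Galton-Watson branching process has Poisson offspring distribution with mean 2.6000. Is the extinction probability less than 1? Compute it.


Since mu = 2.6000 > 1, extinction prob q < 1.
Solve s = exp(mu*(s-1)) iteratively.
q = 0.0951

0.0951


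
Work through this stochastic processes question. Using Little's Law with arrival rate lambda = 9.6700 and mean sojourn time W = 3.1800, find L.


Little's Law: L = lambda * W
= 9.6700 * 3.1800
= 30.7506

30.7506


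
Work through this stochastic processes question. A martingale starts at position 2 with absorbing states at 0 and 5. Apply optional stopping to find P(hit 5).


By optional stopping theorem: E(M at tau) = M(0) = 2
P(hit 5)*5 + P(hit 0)*0 = 2
P(hit 5) = (2 - 0)/(5 - 0) = 2/5 = 0.4000

0.4000


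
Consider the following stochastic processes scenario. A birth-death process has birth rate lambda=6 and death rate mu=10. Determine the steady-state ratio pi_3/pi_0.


For birth-death process, pi_n/pi_0 = (lambda/mu)^n
= (6/10)^3
= 0.2160

0.2160


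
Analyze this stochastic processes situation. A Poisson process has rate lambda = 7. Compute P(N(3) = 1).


P(N(t)=k) = (lambda*t)^k * exp(-lambda*t) / k!
lambda*t = 21
= 21^1 * exp(-21) / 1!
= 21 * 7.5826e-10 / 1
= 1.5923e-08

1.5923e-08


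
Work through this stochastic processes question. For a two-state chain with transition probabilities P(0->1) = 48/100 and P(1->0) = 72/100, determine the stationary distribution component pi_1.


Stationary distribution: pi_0 = p10/(p01+p10), pi_1 = p01/(p01+p10)
p01 = 0.4800, p10 = 0.7200
pi_1 = 0.4000

0.4000


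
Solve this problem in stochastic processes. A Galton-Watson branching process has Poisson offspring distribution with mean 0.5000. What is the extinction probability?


Since mu = 0.5000 <= 1, extinction probability = 1.

1.0000


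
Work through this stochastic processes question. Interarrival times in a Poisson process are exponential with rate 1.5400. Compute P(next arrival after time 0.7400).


P(X > t) = exp(-lambda * t)
= exp(-1.5400 * 0.7400)
= exp(-1.1396) = 0.3199

0.3199


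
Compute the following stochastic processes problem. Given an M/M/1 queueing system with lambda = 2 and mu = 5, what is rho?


rho = lambda/mu
= 2/5
= 0.4000

0.4000


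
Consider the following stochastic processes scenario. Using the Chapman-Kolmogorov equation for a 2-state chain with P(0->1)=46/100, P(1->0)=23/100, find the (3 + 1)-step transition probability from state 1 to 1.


P^4 = P^3 * P^1
Computing via matrix multiplication of the transition matrix.
Entry (1,1) of P^4 = 0.6697

0.6697


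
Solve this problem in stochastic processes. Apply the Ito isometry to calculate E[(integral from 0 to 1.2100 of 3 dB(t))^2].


By Ito isometry: E[(int f dB)^2] = int f^2 dt
= 3^2 * 1.2100
= 9 * 1.2100 = 10.8900

10.8900


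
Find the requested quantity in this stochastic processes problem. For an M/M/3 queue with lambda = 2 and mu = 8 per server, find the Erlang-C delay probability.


a = lambda/mu = 0.2500
rho = a/c = 0.0833
Erlang-C formula applied:
C(c,a) = 0.0022

0.0022


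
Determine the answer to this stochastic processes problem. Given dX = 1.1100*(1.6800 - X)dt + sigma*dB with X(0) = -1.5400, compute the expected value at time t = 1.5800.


E[X(t)] = mu + (X(0) - mu)*exp(-theta*t)
= 1.6800 + (-1.5400 - 1.6800)*exp(-1.1100*1.5800)
= 1.6800 + -3.2200 * 0.1731
= 1.1226

1.1226


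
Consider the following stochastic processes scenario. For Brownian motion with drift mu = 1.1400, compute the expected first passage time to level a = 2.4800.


Expected first passage time = a/mu
= 2.4800/1.1400
= 2.1754

2.1754


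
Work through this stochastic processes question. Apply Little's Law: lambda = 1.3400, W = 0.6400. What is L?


Little's Law: L = lambda * W
= 1.3400 * 0.6400
= 0.8576

0.8576


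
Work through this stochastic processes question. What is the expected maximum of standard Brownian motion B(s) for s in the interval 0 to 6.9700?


E(max B(s)) = sqrt(2t/pi)
= sqrt(2*6.9700/pi)
= sqrt(4.4372)
= 2.1065

2.1065


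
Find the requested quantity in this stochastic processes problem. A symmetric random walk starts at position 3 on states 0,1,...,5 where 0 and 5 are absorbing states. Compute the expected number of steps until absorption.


For symmetric RW on 0,...,N with absorbing barriers, E(i) = i*(N-i)
E(3) = 3 * 2 = 6

6


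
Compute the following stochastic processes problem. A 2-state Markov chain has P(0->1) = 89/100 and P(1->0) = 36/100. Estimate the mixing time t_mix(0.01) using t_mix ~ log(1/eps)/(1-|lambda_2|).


lambda_2 = |1 - p01 - p10| = |1 - 0.8900 - 0.3600| = 0.2500
t_mix ~ log(1/eps)/(1 - |lambda_2|)
= log(100)/(1 - 0.2500) = 4.6052/0.7500
= 6.1402

6.1402


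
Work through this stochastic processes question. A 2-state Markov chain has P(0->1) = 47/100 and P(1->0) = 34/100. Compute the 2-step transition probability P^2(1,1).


Computing P^2 by matrix multiplication.
P = [[0.5300, 0.4700], [0.3400, 0.6600]]
After raising P to the power 2:
P^2(1,1) = 0.5954

0.5954


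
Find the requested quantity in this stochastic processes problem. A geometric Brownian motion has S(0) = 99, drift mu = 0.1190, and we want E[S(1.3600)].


E[S(t)] = S(0) * exp(mu * t)
= 99 * exp(0.1190 * 1.3600)
= 99 * 1.1757
= 116.3915

116.3915


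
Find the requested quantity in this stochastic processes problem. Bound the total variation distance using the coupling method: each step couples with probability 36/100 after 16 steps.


TV distance bound <= (1-delta)^n
= (1 - 0.3600)^16
= 0.6400^16
= 7.9228e-04

7.9228e-04


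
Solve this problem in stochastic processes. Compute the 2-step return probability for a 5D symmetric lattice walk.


P(return in 2 steps) = P(reverse first step) = 1/(2d)
= 1/10
= 0.1000

0.1000


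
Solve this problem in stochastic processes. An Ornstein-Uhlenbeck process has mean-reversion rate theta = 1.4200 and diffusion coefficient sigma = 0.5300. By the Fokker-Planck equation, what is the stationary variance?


Stationary variance = sigma^2 / (2*theta)
= 0.5300^2 / (2*1.4200)
= 0.2809 / 2.8400
= 0.0989

0.0989


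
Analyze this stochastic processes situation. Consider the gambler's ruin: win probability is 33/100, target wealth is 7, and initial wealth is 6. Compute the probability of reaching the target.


Gambler's ruin formula:
r = q/p = 0.6700/0.3300 = 2.0303
P(win) = (1 - r^i)/(1 - r^N)
= (1 - 2.0303^6)/(1 - 2.0303^7)
= 0.4889

0.4889


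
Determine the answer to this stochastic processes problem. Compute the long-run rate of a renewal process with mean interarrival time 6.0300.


Long-run renewal rate = 1/E(X)
= 1/6.0300
= 0.1658

0.1658


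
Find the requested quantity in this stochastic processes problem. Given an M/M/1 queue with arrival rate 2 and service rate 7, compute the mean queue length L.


rho = 2/7 = 0.2857
L = rho/(1-rho)
= 0.2857/0.7143
= 0.4000

0.4000


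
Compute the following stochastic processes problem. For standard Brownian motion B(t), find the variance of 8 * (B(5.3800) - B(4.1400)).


Var(alpha*(B(t)-B(s))) = alpha^2 * (t-s)
= 8^2 * (5.3800 - 4.1400)
= 64 * 1.2400
= 79.3600

79.3600


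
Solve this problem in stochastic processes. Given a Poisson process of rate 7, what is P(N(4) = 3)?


P(N(t)=k) = (lambda*t)^k * exp(-lambda*t) / k!
lambda*t = 28
= 28^3 * exp(-28) / 3!
= 21952 * 6.9144e-13 / 6
= 2.5297e-09

2.5297e-09


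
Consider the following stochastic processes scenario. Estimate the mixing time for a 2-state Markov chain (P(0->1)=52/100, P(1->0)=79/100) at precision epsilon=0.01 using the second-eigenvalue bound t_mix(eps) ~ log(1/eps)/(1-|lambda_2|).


lambda_2 = |1 - p01 - p10| = |1 - 0.5200 - 0.7900| = 0.3100
t_mix ~ log(1/eps)/(1 - |lambda_2|)
= log(100)/(1 - 0.3100) = 4.6052/0.6900
= 6.6742

6.6742


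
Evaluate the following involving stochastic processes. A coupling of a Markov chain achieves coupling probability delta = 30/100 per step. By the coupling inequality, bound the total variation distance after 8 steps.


TV distance bound <= (1-delta)^n
= (1 - 0.3000)^8
= 0.7000^8
= 0.0576

0.0576


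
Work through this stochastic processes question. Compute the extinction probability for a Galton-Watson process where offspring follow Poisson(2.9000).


Since mu = 2.9000 > 1, extinction prob q < 1.
Solve s = exp(mu*(s-1)) iteratively.
q = 0.0668

0.0668


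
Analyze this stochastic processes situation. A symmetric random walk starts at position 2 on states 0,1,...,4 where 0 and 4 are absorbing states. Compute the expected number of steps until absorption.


For symmetric RW on 0,...,N with absorbing barriers, E(i) = i*(N-i)
E(2) = 2 * 2 = 4

4


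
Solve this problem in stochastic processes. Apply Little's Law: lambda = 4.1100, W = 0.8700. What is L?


Little's Law: L = lambda * W
= 4.1100 * 0.8700
= 3.5757

3.5757


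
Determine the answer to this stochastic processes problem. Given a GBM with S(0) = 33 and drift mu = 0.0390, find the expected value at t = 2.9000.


E[S(t)] = S(0) * exp(mu * t)
= 33 * exp(0.0390 * 2.9000)
= 33 * 1.1197
= 36.9515

36.9515


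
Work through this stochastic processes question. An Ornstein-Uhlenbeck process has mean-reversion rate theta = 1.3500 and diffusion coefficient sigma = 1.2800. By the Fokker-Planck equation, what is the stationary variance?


Stationary variance = sigma^2 / (2*theta)
= 1.2800^2 / (2*1.3500)
= 1.6384 / 2.7000
= 0.6068

0.6068


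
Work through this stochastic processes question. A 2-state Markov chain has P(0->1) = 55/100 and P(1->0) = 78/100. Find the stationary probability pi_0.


Stationary distribution: pi_0 = p10/(p01+p10), pi_1 = p01/(p01+p10)
p01 = 0.5500, p10 = 0.7800
pi_0 = 0.5865

0.5865


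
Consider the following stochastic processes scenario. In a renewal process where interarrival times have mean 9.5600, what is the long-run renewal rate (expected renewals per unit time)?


Long-run renewal rate = 1/E(X)
= 1/9.5600
= 0.1046

0.1046


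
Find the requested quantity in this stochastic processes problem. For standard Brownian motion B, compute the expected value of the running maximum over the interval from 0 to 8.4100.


E(max B(s)) = sqrt(2t/pi)
= sqrt(2*8.4100/pi)
= sqrt(5.3540)
= 2.3139

2.3139


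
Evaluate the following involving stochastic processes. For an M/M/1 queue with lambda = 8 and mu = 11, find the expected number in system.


rho = 8/11 = 0.7273
L = rho/(1-rho)
= 0.7273/0.2727
= 2.6667

2.6667


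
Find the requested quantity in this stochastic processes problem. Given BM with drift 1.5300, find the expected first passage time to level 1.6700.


Expected first passage time = a/mu
= 1.6700/1.5300
= 1.0915

1.0915


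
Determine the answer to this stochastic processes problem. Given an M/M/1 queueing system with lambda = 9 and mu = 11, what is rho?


rho = lambda/mu
= 9/11
= 0.8182

0.8182


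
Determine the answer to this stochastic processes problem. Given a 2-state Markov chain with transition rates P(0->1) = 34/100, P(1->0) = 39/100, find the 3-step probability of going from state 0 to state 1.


Computing P^3 by matrix multiplication.
P = [[0.6600, 0.3400], [0.3900, 0.6100]]
After raising P to the power 3:
P^3(0,1) = 0.4566

0.4566


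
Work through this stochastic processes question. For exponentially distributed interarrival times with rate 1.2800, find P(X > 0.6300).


P(X > t) = exp(-lambda * t)
= exp(-1.2800 * 0.6300)
= exp(-0.8064) = 0.4465

0.4465


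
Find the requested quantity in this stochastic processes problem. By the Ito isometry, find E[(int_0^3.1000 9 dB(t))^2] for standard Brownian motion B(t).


By Ito isometry: E[(int f dB)^2] = int f^2 dt
= 9^2 * 3.1000
= 81 * 3.1000 = 251.1000

251.1000


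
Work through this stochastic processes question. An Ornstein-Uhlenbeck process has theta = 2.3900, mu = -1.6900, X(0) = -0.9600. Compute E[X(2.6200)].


E[X(t)] = mu + (X(0) - mu)*exp(-theta*t)
= -1.6900 + (-0.9600 - -1.6900)*exp(-2.3900*2.6200)
= -1.6900 + 0.7300 * 0.0019
= -1.6886

-1.6886


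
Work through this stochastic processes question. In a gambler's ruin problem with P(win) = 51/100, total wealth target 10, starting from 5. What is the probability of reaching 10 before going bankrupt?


Gambler's ruin formula:
r = q/p = 0.4900/0.5100 = 0.9608
P(win) = (1 - r^i)/(1 - r^N)
= (1 - 0.9608^5)/(1 - 0.9608^10)
= 0.5498

0.5498


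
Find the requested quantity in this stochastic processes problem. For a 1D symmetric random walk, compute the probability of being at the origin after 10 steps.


P(S(10) = 0) = C(10,5) / 4^5
= 252 / 1024
= 0.2461

0.2461


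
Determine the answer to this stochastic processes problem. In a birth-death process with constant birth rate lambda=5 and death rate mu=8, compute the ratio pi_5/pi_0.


For birth-death process, pi_n/pi_0 = (lambda/mu)^n
= (5/8)^5
= 0.0954

0.0954


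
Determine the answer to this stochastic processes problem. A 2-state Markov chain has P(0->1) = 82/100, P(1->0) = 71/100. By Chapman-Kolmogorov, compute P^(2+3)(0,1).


P^5 = P^2 * P^3
Computing via matrix multiplication of the transition matrix.
Entry (0,1) of P^5 = 0.5584

0.5584


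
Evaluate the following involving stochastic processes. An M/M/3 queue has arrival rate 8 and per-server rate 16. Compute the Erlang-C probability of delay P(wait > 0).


a = lambda/mu = 0.5000
rho = a/c = 0.1667
Erlang-C formula applied:
C(c,a) = 0.0152

0.0152


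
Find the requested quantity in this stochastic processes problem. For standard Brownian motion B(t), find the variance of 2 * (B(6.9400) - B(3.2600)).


Var(alpha*(B(t)-B(s))) = alpha^2 * (t-s)
= 2^2 * (6.9400 - 3.2600)
= 4 * 3.6800
= 14.7200

14.7200


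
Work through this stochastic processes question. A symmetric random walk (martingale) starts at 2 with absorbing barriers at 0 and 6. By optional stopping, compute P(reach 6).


By optional stopping theorem: E(M at tau) = M(0) = 2
P(hit 6)*6 + P(hit 0)*0 = 2
P(hit 6) = (2 - 0)/(6 - 0) = 1/3 = 0.3333

0.3333


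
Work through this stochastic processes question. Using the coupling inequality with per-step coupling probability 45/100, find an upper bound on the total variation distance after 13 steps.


TV distance bound <= (1-delta)^n
= (1 - 0.4500)^13
= 0.5500^13
= 4.2142e-04

4.2142e-04


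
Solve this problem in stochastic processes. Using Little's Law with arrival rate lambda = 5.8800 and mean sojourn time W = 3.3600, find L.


Little's Law: L = lambda * W
= 5.8800 * 3.3600
= 19.7568

19.7568


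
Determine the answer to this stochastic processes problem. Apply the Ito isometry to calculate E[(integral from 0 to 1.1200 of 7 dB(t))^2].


By Ito isometry: E[(int f dB)^2] = int f^2 dt
= 7^2 * 1.1200
= 49 * 1.1200 = 54.8800

54.8800


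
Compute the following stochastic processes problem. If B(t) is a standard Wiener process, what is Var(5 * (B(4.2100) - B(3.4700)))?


Var(alpha*(B(t)-B(s))) = alpha^2 * (t-s)
= 5^2 * (4.2100 - 3.4700)
= 25 * 0.7400
= 18.5000

18.5000


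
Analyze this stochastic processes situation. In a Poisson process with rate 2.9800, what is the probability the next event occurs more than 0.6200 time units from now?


P(X > t) = exp(-lambda * t)
= exp(-2.9800 * 0.6200)
= exp(-1.8476) = 0.1576

0.1576


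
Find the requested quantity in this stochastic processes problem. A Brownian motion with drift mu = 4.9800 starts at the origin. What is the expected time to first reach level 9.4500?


Expected first passage time = a/mu
= 9.4500/4.9800
= 1.8976

1.8976


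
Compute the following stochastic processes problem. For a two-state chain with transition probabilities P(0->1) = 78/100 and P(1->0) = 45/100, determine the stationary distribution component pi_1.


Stationary distribution: pi_0 = p10/(p01+p10), pi_1 = p01/(p01+p10)
p01 = 0.7800, p10 = 0.4500
pi_1 = 0.6341

0.6341


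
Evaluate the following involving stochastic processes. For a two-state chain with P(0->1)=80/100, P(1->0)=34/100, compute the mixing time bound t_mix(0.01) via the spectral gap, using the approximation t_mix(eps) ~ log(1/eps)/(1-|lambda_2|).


lambda_2 = |1 - p01 - p10| = |1 - 0.8000 - 0.3400| = 0.1400
t_mix ~ log(1/eps)/(1 - |lambda_2|)
= log(100)/(1 - 0.1400) = 4.6052/0.8600
= 5.3548

5.3548


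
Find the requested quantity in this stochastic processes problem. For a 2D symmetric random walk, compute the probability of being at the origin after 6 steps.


P = C(6,3)^2 / 4^6
= 20^2 / 4096
= 400 / 4096
= 0.0977

0.0977


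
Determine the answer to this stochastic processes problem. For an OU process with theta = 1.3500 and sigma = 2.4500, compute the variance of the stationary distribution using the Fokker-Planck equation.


Stationary variance = sigma^2 / (2*theta)
= 2.4500^2 / (2*1.3500)
= 6.0025 / 2.7000
= 2.2231

2.2231


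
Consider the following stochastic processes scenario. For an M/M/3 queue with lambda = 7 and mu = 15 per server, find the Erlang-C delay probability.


a = lambda/mu = 0.4667
rho = a/c = 0.1556
Erlang-C formula applied:
C(c,a) = 0.0126

0.0126


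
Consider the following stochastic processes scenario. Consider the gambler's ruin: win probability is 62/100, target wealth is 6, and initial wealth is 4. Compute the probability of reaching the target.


Gambler's ruin formula:
r = q/p = 0.3800/0.6200 = 0.6129
P(win) = (1 - r^i)/(1 - r^N)
= (1 - 0.6129^4)/(1 - 0.6129^6)
= 0.9070

0.9070


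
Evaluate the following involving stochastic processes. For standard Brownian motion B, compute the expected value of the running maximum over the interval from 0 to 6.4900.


E(max B(s)) = sqrt(2t/pi)
= sqrt(2*6.4900/pi)
= sqrt(4.1317)
= 2.0326

2.0326


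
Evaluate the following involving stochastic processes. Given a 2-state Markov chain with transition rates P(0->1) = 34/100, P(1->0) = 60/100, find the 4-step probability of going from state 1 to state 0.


Computing P^4 by matrix multiplication.
P = [[0.6600, 0.3400], [0.6000, 0.4000]]
After raising P to the power 4:
P^4(1,0) = 0.6383

0.6383


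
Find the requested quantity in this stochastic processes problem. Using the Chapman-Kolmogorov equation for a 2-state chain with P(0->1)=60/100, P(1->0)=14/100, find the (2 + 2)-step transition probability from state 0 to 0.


P^4 = P^2 * P^2
Computing via matrix multiplication of the transition matrix.
Entry (0,0) of P^4 = 0.1929

0.1929


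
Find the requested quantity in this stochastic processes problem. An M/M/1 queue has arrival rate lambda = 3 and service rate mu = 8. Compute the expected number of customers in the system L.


rho = 3/8 = 0.3750
L = rho/(1-rho)
= 0.3750/0.6250
= 0.6000

0.6000


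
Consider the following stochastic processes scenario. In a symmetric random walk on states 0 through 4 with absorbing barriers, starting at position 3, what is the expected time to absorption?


For symmetric RW on 0,...,N with absorbing barriers, E(i) = i*(N-i)
E(3) = 3 * 1 = 3

3


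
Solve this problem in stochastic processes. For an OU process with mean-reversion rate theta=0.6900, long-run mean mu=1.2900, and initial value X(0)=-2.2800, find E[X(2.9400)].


E[X(t)] = mu + (X(0) - mu)*exp(-theta*t)
= 1.2900 + (-2.2800 - 1.2900)*exp(-0.6900*2.9400)
= 1.2900 + -3.5700 * 0.1315
= 0.8205

0.8205


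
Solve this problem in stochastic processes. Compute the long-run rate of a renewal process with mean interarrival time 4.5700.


Long-run renewal rate = 1/E(X)
= 1/4.5700
= 0.2188

0.2188


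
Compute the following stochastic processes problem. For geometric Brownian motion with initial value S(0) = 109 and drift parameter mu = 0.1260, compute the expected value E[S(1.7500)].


E[S(t)] = S(0) * exp(mu * t)
= 109 * exp(0.1260 * 1.7500)
= 109 * 1.2467
= 135.8903

135.8903


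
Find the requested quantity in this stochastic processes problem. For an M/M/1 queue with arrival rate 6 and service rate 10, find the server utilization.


rho = lambda/mu
= 6/10
= 0.6000

0.6000


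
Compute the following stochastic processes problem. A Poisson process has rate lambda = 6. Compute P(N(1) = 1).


P(N(t)=k) = (lambda*t)^k * exp(-lambda*t) / k!
lambda*t = 6
= 6^1 * exp(-6) / 1!
= 6 * 0.0025 / 1
= 0.0149

0.0149


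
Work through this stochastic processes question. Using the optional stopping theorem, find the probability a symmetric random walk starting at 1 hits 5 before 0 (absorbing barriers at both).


By optional stopping theorem: E(M at tau) = M(0) = 1
P(hit 5)*5 + P(hit 0)*0 = 1
P(hit 5) = (1 - 0)/(5 - 0) = 1/5 = 0.2000

0.2000


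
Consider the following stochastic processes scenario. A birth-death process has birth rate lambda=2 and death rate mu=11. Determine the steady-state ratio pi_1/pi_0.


For birth-death process, pi_n/pi_0 = (lambda/mu)^n
= (2/11)^1
= 0.1818

0.1818


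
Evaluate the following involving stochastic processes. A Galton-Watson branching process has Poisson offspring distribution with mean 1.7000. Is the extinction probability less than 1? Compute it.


Since mu = 1.7000 > 1, extinction prob q < 1.
Solve s = exp(mu*(s-1)) iteratively.
q = 0.3088

0.3088


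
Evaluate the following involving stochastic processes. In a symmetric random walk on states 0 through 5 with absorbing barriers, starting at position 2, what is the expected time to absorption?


For symmetric RW on 0,...,N with absorbing barriers, E(i) = i*(N-i)
E(2) = 2 * 3 = 6

6


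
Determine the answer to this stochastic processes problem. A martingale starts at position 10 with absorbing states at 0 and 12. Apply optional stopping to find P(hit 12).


By optional stopping theorem: E(M at tau) = M(0) = 10
P(hit 12)*12 + P(hit 0)*0 = 10
P(hit 12) = (10 - 0)/(12 - 0) = 5/6 = 0.8333

0.8333


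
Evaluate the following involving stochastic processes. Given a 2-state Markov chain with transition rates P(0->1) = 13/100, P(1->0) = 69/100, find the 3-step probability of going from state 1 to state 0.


Computing P^3 by matrix multiplication.
P = [[0.8700, 0.1300], [0.6900, 0.3100]]
After raising P to the power 3:
P^3(1,0) = 0.8366

0.8366


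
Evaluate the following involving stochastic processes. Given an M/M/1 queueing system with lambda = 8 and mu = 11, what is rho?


rho = lambda/mu
= 8/11
= 0.7273

0.7273


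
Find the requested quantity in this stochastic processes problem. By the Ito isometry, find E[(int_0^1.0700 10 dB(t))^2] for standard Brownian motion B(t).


By Ito isometry: E[(int f dB)^2] = int f^2 dt
= 10^2 * 1.0700
= 100 * 1.0700 = 107.0000

107.0000


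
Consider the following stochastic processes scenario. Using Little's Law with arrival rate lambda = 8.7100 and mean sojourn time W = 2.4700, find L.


Little's Law: L = lambda * W
= 8.7100 * 2.4700
= 21.5137

21.5137


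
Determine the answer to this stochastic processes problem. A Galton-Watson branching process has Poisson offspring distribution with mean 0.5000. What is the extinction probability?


Since mu = 0.5000 <= 1, extinction probability = 1.

1.0000


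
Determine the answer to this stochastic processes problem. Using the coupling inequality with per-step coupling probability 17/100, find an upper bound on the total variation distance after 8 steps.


TV distance bound <= (1-delta)^n
= (1 - 0.1700)^8
= 0.8300^8
= 0.2252

0.2252


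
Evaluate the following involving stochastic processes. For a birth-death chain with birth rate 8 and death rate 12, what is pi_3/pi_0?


For birth-death process, pi_n/pi_0 = (lambda/mu)^n
= (8/12)^3
= 0.2963

0.2963


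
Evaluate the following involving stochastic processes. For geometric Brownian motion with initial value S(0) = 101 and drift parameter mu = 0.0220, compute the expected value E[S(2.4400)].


E[S(t)] = S(0) * exp(mu * t)
= 101 * exp(0.0220 * 2.4400)
= 101 * 1.0551
= 106.5698

106.5698


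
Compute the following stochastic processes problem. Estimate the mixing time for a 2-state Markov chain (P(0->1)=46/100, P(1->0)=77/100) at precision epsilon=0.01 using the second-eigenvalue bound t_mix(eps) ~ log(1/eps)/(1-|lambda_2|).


lambda_2 = |1 - p01 - p10| = |1 - 0.4600 - 0.7700| = 0.2300
t_mix ~ log(1/eps)/(1 - |lambda_2|)
= log(100)/(1 - 0.2300) = 4.6052/0.7700
= 5.9807

5.9807


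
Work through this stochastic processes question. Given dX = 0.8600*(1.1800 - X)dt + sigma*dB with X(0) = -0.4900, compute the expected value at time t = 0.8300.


E[X(t)] = mu + (X(0) - mu)*exp(-theta*t)
= 1.1800 + (-0.4900 - 1.1800)*exp(-0.8600*0.8300)
= 1.1800 + -1.6700 * 0.4898
= 0.3621

0.3621


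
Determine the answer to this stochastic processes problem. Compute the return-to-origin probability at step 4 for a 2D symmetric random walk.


P = C(4,2)^2 / 4^4
= 6^2 / 256
= 36 / 256
= 0.1406

0.1406


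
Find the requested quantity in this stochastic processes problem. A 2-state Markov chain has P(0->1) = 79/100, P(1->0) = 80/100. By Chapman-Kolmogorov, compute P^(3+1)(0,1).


P^4 = P^3 * P^1
Computing via matrix multiplication of the transition matrix.
Entry (0,1) of P^4 = 0.4366

0.4366


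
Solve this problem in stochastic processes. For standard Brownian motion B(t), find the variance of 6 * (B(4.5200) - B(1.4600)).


Var(alpha*(B(t)-B(s))) = alpha^2 * (t-s)
= 6^2 * (4.5200 - 1.4600)
= 36 * 3.0600
= 110.1600

110.1600


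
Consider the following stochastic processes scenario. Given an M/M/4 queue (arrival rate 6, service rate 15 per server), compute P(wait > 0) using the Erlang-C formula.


a = lambda/mu = 0.4000
rho = a/c = 0.1000
Erlang-C formula applied:
C(c,a) = 7.9444e-04

7.9444e-04


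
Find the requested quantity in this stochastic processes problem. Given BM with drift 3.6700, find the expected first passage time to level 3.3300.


Expected first passage time = a/mu
= 3.3300/3.6700
= 0.9074

0.9074


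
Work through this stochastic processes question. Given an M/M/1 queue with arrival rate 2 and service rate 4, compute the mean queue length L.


rho = 2/4 = 0.5000
L = rho/(1-rho)
= 0.5000/0.5000
= 1.0000

1.0000


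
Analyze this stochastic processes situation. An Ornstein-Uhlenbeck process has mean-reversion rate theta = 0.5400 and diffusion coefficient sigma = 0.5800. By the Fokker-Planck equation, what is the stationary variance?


Stationary variance = sigma^2 / (2*theta)
= 0.5800^2 / (2*0.5400)
= 0.3364 / 1.0800
= 0.3115

0.3115


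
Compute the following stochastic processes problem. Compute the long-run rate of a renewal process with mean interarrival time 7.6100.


Long-run renewal rate = 1/E(X)
= 1/7.6100
= 0.1314

0.1314


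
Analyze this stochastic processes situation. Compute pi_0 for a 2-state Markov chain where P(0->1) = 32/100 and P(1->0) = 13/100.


Stationary distribution: pi_0 = p10/(p01+p10), pi_1 = p01/(p01+p10)
p01 = 0.3200, p10 = 0.1300
pi_0 = 0.2889

0.2889


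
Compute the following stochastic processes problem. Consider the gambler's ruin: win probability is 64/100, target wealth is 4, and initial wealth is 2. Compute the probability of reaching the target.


Gambler's ruin formula:
r = q/p = 0.3600/0.6400 = 0.5625
P(win) = (1 - r^i)/(1 - r^N)
= (1 - 0.5625^2)/(1 - 0.5625^4)
= 0.7596

0.7596
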